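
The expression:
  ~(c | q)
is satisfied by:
  {q: False, c: False}


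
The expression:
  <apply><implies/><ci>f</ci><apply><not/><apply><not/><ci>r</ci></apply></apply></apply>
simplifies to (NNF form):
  <apply><or/><ci>r</ci><apply><not/><ci>f</ci></apply></apply>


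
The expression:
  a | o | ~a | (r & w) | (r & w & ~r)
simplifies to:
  True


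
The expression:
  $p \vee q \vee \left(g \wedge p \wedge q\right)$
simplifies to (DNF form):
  $p \vee q$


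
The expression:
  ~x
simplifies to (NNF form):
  ~x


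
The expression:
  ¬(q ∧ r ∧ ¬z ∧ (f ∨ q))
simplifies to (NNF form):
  z ∨ ¬q ∨ ¬r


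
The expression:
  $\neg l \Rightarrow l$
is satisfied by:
  {l: True}


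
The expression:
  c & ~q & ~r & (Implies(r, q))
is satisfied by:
  {c: True, q: False, r: False}


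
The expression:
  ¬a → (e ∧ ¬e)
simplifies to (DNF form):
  a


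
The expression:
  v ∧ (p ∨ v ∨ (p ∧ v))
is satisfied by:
  {v: True}


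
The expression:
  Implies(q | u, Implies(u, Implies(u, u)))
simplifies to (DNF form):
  True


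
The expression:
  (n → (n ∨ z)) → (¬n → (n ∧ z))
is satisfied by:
  {n: True}


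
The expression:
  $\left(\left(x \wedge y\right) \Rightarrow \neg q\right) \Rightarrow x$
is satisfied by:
  {x: True}


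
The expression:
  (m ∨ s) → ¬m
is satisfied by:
  {m: False}


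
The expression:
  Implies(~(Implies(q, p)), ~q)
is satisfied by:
  {p: True, q: False}
  {q: False, p: False}
  {q: True, p: True}


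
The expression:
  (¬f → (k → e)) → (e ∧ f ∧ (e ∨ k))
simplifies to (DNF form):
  (e ∧ f) ∨ (e ∧ ¬e) ∨ (e ∧ f ∧ k) ∨ (e ∧ f ∧ ¬f) ∨ (e ∧ k ∧ ¬e) ∨ (e ∧ ¬e ∧ ¬f) ∨ (f ∧ k ∧ ¬f) ∨ (k ∧ ¬e ∧ ¬f)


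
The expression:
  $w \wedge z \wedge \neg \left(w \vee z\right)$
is never true.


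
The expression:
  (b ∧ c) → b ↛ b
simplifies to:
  ¬b ∨ ¬c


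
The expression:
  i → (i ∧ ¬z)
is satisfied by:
  {z: False, i: False}
  {i: True, z: False}
  {z: True, i: False}


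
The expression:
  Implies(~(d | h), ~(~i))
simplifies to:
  d | h | i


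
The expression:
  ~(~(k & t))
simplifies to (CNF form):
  k & t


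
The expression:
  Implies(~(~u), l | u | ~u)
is always true.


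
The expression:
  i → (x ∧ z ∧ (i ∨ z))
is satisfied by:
  {z: True, x: True, i: False}
  {z: True, x: False, i: False}
  {x: True, z: False, i: False}
  {z: False, x: False, i: False}
  {i: True, z: True, x: True}


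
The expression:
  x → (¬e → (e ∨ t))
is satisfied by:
  {t: True, e: True, x: False}
  {t: True, e: False, x: False}
  {e: True, t: False, x: False}
  {t: False, e: False, x: False}
  {x: True, t: True, e: True}
  {x: True, t: True, e: False}
  {x: True, e: True, t: False}


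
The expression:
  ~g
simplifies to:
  ~g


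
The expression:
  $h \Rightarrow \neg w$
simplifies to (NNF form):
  $\neg h \vee \neg w$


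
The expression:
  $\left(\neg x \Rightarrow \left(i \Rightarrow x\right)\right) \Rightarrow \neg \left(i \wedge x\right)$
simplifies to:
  $\neg i \vee \neg x$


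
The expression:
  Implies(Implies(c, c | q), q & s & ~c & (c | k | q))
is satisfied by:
  {s: True, q: True, c: False}


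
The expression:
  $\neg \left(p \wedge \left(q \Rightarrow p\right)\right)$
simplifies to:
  $\neg p$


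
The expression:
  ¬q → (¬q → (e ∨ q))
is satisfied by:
  {q: True, e: True}
  {q: True, e: False}
  {e: True, q: False}


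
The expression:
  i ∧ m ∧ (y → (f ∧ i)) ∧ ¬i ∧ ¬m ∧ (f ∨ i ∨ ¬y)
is never true.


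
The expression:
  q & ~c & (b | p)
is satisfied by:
  {q: True, b: True, p: True, c: False}
  {q: True, b: True, p: False, c: False}
  {q: True, p: True, b: False, c: False}


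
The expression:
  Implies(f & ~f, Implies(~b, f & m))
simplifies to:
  True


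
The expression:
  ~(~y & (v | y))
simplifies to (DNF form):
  y | ~v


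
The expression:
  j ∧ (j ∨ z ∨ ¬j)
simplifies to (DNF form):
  j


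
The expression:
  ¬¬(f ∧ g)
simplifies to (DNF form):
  f ∧ g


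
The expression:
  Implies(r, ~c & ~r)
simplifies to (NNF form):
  ~r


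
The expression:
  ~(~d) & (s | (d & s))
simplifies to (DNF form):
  d & s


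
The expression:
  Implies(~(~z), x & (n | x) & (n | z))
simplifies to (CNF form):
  x | ~z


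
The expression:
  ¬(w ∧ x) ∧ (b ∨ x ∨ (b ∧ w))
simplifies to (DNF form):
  (b ∧ ¬x) ∨ (x ∧ ¬w)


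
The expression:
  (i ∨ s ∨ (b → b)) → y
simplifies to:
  y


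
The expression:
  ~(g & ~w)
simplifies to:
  w | ~g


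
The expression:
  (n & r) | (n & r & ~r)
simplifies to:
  n & r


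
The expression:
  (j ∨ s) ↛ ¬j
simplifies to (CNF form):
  j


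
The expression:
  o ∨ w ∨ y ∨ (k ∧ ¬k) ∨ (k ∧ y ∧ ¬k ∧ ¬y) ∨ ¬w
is always true.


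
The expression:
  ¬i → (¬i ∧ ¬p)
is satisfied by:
  {i: True, p: False}
  {p: False, i: False}
  {p: True, i: True}


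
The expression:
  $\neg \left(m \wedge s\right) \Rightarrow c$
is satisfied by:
  {c: True, s: True, m: True}
  {c: True, s: True, m: False}
  {c: True, m: True, s: False}
  {c: True, m: False, s: False}
  {s: True, m: True, c: False}


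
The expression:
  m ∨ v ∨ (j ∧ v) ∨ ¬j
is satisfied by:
  {m: True, v: True, j: False}
  {m: True, v: False, j: False}
  {v: True, m: False, j: False}
  {m: False, v: False, j: False}
  {j: True, m: True, v: True}
  {j: True, m: True, v: False}
  {j: True, v: True, m: False}


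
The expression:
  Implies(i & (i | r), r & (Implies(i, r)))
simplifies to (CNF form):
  r | ~i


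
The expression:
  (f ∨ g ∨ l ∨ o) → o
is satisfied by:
  {o: True, f: False, l: False, g: False}
  {o: True, g: True, f: False, l: False}
  {o: True, l: True, f: False, g: False}
  {o: True, g: True, l: True, f: False}
  {o: True, f: True, l: False, g: False}
  {o: True, g: True, f: True, l: False}
  {o: True, l: True, f: True, g: False}
  {o: True, g: True, l: True, f: True}
  {g: False, f: False, l: False, o: False}


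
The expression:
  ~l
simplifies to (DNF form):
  ~l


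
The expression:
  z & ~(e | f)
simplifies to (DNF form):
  z & ~e & ~f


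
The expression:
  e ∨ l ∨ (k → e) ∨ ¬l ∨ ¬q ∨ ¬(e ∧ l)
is always true.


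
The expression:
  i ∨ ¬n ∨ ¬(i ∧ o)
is always true.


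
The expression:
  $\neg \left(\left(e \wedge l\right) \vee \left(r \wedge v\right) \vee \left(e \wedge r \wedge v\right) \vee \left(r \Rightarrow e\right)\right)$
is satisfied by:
  {r: True, v: False, e: False}


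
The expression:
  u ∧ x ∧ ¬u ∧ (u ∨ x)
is never true.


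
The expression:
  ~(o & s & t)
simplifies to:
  ~o | ~s | ~t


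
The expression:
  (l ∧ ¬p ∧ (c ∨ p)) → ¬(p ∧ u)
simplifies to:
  True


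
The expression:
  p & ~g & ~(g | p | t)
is never true.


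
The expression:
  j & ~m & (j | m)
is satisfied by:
  {j: True, m: False}


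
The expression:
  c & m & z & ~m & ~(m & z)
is never true.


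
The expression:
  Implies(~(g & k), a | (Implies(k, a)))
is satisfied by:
  {a: True, g: True, k: False}
  {a: True, k: False, g: False}
  {g: True, k: False, a: False}
  {g: False, k: False, a: False}
  {a: True, g: True, k: True}
  {a: True, k: True, g: False}
  {g: True, k: True, a: False}


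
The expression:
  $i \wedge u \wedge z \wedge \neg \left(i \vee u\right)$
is never true.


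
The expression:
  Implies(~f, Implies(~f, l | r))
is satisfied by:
  {r: True, l: True, f: True}
  {r: True, l: True, f: False}
  {r: True, f: True, l: False}
  {r: True, f: False, l: False}
  {l: True, f: True, r: False}
  {l: True, f: False, r: False}
  {f: True, l: False, r: False}


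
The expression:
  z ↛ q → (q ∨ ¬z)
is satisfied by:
  {q: True, z: False}
  {z: False, q: False}
  {z: True, q: True}


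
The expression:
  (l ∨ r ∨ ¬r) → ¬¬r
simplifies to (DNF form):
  r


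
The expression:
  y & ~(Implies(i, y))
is never true.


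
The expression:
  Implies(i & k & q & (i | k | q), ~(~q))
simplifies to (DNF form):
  True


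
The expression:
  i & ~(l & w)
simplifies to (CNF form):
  i & (~l | ~w)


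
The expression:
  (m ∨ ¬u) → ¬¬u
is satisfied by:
  {u: True}


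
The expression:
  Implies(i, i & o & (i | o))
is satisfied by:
  {o: True, i: False}
  {i: False, o: False}
  {i: True, o: True}


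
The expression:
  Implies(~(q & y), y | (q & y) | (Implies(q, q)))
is always true.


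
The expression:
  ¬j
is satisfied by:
  {j: False}


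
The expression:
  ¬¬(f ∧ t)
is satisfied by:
  {t: True, f: True}


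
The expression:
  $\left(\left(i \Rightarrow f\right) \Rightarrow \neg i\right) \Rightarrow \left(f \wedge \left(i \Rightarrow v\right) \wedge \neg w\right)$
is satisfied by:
  {i: True, f: True, w: False}
  {f: True, w: False, i: False}
  {i: True, w: True, f: True}


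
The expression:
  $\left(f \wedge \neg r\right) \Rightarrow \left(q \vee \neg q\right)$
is always true.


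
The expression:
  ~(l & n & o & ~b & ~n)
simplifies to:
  True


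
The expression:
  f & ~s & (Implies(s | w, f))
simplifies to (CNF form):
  f & ~s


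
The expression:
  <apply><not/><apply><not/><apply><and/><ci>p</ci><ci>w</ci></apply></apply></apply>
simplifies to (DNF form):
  <apply><and/><ci>p</ci><ci>w</ci></apply>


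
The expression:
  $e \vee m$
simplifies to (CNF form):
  $e \vee m$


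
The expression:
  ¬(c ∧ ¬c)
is always true.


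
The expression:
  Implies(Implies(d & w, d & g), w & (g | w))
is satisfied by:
  {w: True}


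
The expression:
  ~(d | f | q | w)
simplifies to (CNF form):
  ~d & ~f & ~q & ~w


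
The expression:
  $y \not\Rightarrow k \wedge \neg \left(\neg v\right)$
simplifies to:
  $v \wedge y \wedge \neg k$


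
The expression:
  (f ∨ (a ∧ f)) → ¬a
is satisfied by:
  {a: False, f: False}
  {f: True, a: False}
  {a: True, f: False}


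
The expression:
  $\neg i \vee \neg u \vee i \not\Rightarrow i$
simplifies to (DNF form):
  $\neg i \vee \neg u$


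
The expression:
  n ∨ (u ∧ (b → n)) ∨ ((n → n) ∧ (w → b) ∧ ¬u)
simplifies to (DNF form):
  n ∨ (b ∧ ¬u) ∨ (u ∧ ¬b) ∨ (¬b ∧ ¬w)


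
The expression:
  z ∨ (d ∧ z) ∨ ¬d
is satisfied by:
  {z: True, d: False}
  {d: False, z: False}
  {d: True, z: True}


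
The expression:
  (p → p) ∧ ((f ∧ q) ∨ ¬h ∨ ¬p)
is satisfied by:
  {q: True, f: True, p: False, h: False}
  {q: True, f: False, p: False, h: False}
  {f: True, q: False, p: False, h: False}
  {q: False, f: False, p: False, h: False}
  {h: True, q: True, f: True, p: False}
  {h: True, q: True, f: False, p: False}
  {h: True, f: True, q: False, p: False}
  {h: True, f: False, q: False, p: False}
  {q: True, p: True, f: True, h: False}
  {q: True, p: True, f: False, h: False}
  {p: True, f: True, q: False, h: False}
  {p: True, q: False, f: False, h: False}
  {h: True, q: True, p: True, f: True}


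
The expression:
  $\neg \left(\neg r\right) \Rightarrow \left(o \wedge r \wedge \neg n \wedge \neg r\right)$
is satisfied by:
  {r: False}


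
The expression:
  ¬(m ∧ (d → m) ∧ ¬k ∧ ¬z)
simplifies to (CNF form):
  k ∨ z ∨ ¬m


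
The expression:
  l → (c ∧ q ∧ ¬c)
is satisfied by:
  {l: False}


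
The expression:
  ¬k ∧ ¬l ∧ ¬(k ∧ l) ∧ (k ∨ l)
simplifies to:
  False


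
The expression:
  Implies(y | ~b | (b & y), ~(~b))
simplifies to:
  b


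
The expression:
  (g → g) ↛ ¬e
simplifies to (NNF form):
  e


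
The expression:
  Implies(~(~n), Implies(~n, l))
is always true.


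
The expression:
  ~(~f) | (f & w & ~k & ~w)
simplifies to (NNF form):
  f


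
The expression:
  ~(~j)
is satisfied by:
  {j: True}


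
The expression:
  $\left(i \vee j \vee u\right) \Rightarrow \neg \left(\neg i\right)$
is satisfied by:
  {i: True, j: False, u: False}
  {i: True, u: True, j: False}
  {i: True, j: True, u: False}
  {i: True, u: True, j: True}
  {u: False, j: False, i: False}


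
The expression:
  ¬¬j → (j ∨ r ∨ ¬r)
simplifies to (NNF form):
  True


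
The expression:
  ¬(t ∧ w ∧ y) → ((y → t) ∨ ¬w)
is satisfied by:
  {t: True, w: False, y: False}
  {w: False, y: False, t: False}
  {y: True, t: True, w: False}
  {y: True, w: False, t: False}
  {t: True, w: True, y: False}
  {w: True, t: False, y: False}
  {y: True, w: True, t: True}


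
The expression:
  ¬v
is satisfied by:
  {v: False}


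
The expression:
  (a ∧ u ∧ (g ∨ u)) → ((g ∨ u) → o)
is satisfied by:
  {o: True, u: False, a: False}
  {u: False, a: False, o: False}
  {a: True, o: True, u: False}
  {a: True, u: False, o: False}
  {o: True, u: True, a: False}
  {u: True, o: False, a: False}
  {a: True, u: True, o: True}


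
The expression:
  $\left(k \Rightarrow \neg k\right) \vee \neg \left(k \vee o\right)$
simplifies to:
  $\neg k$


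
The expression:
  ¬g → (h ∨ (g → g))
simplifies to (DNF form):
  True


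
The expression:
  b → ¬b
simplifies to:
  ¬b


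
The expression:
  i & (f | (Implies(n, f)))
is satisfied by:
  {f: True, i: True, n: False}
  {i: True, n: False, f: False}
  {n: True, f: True, i: True}


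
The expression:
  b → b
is always true.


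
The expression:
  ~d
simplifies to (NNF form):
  ~d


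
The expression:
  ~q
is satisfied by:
  {q: False}


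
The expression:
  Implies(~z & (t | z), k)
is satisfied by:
  {k: True, z: True, t: False}
  {k: True, z: False, t: False}
  {z: True, k: False, t: False}
  {k: False, z: False, t: False}
  {k: True, t: True, z: True}
  {k: True, t: True, z: False}
  {t: True, z: True, k: False}


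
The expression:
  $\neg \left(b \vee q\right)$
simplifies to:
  $\neg b \wedge \neg q$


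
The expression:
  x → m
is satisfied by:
  {m: True, x: False}
  {x: False, m: False}
  {x: True, m: True}


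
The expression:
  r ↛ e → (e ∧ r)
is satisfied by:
  {e: True, r: False}
  {r: False, e: False}
  {r: True, e: True}


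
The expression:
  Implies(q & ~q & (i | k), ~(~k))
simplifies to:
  True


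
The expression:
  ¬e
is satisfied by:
  {e: False}


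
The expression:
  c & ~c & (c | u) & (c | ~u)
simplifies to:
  False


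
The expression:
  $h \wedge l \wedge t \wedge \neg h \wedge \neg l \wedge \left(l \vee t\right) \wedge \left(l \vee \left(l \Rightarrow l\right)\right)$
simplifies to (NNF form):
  $\text{False}$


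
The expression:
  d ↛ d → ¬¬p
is always true.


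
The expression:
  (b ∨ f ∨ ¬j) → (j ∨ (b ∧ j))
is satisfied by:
  {j: True}


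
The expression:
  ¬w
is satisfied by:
  {w: False}


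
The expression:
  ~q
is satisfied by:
  {q: False}


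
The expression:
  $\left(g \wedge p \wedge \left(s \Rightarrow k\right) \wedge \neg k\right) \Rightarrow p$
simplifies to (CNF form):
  $\text{True}$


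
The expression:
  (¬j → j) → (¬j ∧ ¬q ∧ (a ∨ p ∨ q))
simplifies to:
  ¬j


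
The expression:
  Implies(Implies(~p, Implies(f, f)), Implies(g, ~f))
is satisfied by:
  {g: False, f: False}
  {f: True, g: False}
  {g: True, f: False}


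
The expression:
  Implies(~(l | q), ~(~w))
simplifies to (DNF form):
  l | q | w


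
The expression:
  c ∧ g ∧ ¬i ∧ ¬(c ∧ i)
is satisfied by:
  {c: True, g: True, i: False}


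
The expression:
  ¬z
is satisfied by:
  {z: False}


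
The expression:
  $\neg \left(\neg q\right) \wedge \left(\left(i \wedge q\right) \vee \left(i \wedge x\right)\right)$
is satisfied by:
  {i: True, q: True}


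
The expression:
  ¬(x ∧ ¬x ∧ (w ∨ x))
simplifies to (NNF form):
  True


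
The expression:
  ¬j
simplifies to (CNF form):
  ¬j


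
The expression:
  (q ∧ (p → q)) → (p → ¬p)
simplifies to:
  ¬p ∨ ¬q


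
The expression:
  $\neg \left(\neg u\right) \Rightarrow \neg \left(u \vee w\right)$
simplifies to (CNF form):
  $\neg u$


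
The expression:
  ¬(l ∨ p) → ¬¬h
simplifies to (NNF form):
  h ∨ l ∨ p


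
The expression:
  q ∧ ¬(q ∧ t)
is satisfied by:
  {q: True, t: False}


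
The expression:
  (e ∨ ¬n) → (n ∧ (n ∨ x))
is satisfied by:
  {n: True}


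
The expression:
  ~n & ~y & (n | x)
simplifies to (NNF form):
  x & ~n & ~y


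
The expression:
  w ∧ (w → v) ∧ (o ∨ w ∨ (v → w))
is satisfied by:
  {w: True, v: True}


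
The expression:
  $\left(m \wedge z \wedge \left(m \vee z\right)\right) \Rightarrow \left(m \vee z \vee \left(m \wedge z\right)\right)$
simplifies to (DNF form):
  $\text{True}$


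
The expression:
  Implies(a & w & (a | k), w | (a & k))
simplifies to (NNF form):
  True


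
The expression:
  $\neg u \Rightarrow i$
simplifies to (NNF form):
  $i \vee u$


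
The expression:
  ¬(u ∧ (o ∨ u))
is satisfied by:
  {u: False}


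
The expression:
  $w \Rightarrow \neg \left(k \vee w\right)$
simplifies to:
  $\neg w$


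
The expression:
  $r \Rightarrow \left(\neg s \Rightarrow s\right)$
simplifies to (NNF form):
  $s \vee \neg r$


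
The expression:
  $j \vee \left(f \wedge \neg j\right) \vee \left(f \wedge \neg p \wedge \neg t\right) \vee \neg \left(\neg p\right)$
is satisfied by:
  {j: True, p: True, f: True}
  {j: True, p: True, f: False}
  {j: True, f: True, p: False}
  {j: True, f: False, p: False}
  {p: True, f: True, j: False}
  {p: True, f: False, j: False}
  {f: True, p: False, j: False}


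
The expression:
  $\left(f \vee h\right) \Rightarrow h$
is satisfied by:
  {h: True, f: False}
  {f: False, h: False}
  {f: True, h: True}


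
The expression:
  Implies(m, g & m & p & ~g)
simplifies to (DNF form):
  ~m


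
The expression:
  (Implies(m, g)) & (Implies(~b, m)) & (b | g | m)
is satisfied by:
  {b: True, g: True, m: False}
  {b: True, g: False, m: False}
  {b: True, m: True, g: True}
  {m: True, g: True, b: False}


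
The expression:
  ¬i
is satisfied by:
  {i: False}


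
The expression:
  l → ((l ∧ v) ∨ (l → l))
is always true.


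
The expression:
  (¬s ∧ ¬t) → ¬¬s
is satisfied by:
  {t: True, s: True}
  {t: True, s: False}
  {s: True, t: False}


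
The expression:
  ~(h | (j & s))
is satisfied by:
  {s: False, h: False, j: False}
  {j: True, s: False, h: False}
  {s: True, j: False, h: False}


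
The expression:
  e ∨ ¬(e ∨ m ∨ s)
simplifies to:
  e ∨ (¬m ∧ ¬s)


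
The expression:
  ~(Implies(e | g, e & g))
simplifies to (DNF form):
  (e & ~g) | (g & ~e)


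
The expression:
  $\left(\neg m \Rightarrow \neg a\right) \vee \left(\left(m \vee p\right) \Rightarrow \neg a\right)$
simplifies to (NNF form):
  $m \vee \neg a \vee \neg p$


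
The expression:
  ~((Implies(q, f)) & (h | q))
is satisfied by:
  {h: False, f: False, q: False}
  {q: True, h: False, f: False}
  {f: True, h: False, q: False}
  {q: True, h: True, f: False}


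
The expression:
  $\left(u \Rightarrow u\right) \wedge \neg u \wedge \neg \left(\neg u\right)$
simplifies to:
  $\text{False}$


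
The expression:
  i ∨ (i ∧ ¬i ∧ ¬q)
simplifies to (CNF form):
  i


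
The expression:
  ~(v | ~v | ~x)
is never true.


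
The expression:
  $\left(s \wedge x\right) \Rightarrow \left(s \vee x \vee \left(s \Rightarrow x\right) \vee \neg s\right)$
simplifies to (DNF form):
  $\text{True}$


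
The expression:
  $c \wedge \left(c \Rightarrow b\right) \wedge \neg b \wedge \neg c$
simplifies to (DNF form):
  $\text{False}$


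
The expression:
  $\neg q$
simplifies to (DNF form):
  $\neg q$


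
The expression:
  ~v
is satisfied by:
  {v: False}


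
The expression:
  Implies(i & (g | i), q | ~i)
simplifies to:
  q | ~i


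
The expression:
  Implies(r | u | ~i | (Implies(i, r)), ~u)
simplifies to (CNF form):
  ~u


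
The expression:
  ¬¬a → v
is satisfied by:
  {v: True, a: False}
  {a: False, v: False}
  {a: True, v: True}


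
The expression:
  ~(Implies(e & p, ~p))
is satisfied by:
  {p: True, e: True}


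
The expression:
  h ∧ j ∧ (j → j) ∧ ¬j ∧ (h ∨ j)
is never true.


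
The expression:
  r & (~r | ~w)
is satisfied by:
  {r: True, w: False}


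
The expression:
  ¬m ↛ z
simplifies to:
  z ∨ ¬m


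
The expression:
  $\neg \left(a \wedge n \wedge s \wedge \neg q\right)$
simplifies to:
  $q \vee \neg a \vee \neg n \vee \neg s$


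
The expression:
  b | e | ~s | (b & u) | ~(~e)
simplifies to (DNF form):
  b | e | ~s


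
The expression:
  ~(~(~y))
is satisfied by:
  {y: False}


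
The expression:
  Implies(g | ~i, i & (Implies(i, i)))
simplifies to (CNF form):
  i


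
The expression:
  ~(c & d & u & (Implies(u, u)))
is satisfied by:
  {u: False, c: False, d: False}
  {d: True, u: False, c: False}
  {c: True, u: False, d: False}
  {d: True, c: True, u: False}
  {u: True, d: False, c: False}
  {d: True, u: True, c: False}
  {c: True, u: True, d: False}


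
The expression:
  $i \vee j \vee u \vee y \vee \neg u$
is always true.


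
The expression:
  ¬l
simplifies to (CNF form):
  ¬l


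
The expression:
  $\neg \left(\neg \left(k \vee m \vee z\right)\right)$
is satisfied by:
  {k: True, m: True, z: True}
  {k: True, m: True, z: False}
  {k: True, z: True, m: False}
  {k: True, z: False, m: False}
  {m: True, z: True, k: False}
  {m: True, z: False, k: False}
  {z: True, m: False, k: False}


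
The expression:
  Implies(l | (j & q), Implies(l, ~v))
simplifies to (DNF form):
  ~l | ~v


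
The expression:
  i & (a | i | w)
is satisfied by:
  {i: True}


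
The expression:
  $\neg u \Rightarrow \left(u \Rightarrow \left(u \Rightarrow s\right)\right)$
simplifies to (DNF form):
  $\text{True}$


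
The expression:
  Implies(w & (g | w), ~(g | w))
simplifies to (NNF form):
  ~w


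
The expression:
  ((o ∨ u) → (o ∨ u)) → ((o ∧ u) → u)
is always true.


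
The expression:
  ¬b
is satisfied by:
  {b: False}


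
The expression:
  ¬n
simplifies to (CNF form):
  ¬n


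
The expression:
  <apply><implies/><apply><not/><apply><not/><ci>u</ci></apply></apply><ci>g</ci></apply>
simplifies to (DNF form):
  <apply><or/><ci>g</ci><apply><not/><ci>u</ci></apply></apply>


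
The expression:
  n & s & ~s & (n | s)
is never true.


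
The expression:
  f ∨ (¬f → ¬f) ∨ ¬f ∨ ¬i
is always true.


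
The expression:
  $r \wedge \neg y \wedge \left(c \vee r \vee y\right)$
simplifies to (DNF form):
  $r \wedge \neg y$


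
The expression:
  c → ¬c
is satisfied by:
  {c: False}


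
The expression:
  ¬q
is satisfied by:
  {q: False}


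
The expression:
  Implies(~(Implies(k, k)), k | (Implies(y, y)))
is always true.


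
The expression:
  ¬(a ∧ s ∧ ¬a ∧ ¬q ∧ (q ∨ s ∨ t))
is always true.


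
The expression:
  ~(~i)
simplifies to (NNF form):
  i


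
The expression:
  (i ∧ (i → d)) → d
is always true.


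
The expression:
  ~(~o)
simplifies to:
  o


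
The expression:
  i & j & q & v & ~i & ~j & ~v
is never true.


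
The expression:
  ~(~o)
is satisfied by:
  {o: True}


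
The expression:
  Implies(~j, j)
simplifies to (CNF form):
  j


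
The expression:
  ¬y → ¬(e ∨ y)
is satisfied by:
  {y: True, e: False}
  {e: False, y: False}
  {e: True, y: True}


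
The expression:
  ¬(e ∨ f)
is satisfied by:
  {e: False, f: False}


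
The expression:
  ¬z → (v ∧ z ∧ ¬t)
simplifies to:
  z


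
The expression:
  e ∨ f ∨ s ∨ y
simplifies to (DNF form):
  e ∨ f ∨ s ∨ y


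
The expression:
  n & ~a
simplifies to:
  n & ~a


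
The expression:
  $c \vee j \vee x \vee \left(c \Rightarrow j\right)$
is always true.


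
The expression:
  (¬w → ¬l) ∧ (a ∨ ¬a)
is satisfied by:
  {w: True, l: False}
  {l: False, w: False}
  {l: True, w: True}


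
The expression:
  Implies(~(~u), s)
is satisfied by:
  {s: True, u: False}
  {u: False, s: False}
  {u: True, s: True}


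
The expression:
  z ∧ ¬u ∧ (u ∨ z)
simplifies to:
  z ∧ ¬u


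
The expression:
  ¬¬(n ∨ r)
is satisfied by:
  {r: True, n: True}
  {r: True, n: False}
  {n: True, r: False}


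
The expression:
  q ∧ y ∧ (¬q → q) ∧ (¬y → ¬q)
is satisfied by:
  {y: True, q: True}


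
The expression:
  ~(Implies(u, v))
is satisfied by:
  {u: True, v: False}


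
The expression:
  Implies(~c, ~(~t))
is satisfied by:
  {t: True, c: True}
  {t: True, c: False}
  {c: True, t: False}


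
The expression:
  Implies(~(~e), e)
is always true.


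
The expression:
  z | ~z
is always true.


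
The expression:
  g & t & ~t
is never true.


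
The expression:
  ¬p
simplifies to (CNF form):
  ¬p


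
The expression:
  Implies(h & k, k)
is always true.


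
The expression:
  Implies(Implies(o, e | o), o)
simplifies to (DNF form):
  o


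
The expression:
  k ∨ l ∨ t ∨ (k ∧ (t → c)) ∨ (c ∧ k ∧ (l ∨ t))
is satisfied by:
  {k: True, t: True, l: True}
  {k: True, t: True, l: False}
  {k: True, l: True, t: False}
  {k: True, l: False, t: False}
  {t: True, l: True, k: False}
  {t: True, l: False, k: False}
  {l: True, t: False, k: False}


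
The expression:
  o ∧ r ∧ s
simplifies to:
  o ∧ r ∧ s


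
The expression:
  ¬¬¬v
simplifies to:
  ¬v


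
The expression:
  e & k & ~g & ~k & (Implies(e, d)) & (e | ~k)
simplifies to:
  False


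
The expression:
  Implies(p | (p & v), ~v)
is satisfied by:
  {p: False, v: False}
  {v: True, p: False}
  {p: True, v: False}


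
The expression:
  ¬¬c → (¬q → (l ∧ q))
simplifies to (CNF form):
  q ∨ ¬c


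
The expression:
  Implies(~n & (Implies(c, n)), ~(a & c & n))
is always true.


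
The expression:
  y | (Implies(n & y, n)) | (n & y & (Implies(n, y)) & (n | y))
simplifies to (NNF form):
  True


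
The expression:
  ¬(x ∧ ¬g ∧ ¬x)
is always true.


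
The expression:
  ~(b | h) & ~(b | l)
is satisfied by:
  {h: False, l: False, b: False}


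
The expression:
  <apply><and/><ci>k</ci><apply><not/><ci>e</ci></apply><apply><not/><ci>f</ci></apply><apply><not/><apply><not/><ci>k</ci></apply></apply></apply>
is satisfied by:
  {k: True, e: False, f: False}


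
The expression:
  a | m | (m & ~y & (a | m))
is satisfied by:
  {a: True, m: True}
  {a: True, m: False}
  {m: True, a: False}


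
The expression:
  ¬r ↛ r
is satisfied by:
  {r: False}


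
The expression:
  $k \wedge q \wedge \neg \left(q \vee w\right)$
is never true.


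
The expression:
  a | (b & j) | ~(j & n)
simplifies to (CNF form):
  a | b | ~j | ~n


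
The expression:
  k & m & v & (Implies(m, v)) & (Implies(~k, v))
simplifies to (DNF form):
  k & m & v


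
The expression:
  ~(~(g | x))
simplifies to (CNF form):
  g | x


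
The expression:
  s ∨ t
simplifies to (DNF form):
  s ∨ t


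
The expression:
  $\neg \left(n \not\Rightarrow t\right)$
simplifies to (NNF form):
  $t \vee \neg n$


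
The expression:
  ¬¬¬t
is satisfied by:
  {t: False}


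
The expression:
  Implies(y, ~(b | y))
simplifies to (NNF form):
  ~y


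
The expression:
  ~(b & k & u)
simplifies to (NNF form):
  ~b | ~k | ~u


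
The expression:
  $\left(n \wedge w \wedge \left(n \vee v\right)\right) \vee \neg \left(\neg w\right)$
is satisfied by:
  {w: True}


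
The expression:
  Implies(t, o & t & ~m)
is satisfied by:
  {o: True, t: False, m: False}
  {o: False, t: False, m: False}
  {m: True, o: True, t: False}
  {m: True, o: False, t: False}
  {t: True, o: True, m: False}


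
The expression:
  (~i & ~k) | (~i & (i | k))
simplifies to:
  ~i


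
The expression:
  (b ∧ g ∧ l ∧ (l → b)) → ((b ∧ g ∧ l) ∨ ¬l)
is always true.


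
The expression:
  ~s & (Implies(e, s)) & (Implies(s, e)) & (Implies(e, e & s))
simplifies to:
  ~e & ~s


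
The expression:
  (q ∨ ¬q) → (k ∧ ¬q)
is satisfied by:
  {k: True, q: False}


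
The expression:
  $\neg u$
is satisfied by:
  {u: False}


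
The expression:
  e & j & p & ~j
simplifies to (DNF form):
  False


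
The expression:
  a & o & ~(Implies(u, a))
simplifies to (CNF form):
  False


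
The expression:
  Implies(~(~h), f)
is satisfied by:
  {f: True, h: False}
  {h: False, f: False}
  {h: True, f: True}


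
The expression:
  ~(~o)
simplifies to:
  o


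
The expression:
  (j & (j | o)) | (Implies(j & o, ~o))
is always true.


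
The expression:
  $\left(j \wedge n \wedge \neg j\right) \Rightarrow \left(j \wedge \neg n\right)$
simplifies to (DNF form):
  $\text{True}$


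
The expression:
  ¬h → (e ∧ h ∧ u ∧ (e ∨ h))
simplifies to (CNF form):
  h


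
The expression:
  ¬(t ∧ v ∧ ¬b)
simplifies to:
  b ∨ ¬t ∨ ¬v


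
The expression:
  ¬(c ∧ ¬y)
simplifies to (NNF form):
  y ∨ ¬c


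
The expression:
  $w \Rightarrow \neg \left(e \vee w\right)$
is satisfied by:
  {w: False}


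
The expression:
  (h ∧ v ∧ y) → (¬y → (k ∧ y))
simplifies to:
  True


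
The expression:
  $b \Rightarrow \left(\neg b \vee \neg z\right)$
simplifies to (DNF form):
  $\neg b \vee \neg z$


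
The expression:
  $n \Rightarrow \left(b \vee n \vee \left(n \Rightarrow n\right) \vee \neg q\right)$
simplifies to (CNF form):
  $\text{True}$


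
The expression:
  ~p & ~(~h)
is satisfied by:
  {h: True, p: False}


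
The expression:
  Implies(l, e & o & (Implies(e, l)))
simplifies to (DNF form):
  ~l | (e & o)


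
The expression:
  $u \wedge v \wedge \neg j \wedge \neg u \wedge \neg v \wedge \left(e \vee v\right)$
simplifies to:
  $\text{False}$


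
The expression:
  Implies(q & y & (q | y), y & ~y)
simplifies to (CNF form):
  ~q | ~y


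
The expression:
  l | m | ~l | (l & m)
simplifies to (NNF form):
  True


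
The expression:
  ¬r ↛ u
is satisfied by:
  {u: True, r: False}
  {r: False, u: False}
  {r: True, u: True}


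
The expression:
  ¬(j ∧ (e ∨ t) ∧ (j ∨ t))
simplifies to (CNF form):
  (¬e ∨ ¬j) ∧ (¬j ∨ ¬t)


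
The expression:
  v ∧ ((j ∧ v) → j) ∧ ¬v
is never true.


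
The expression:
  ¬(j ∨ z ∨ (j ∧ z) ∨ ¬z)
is never true.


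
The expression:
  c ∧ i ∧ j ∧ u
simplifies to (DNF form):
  c ∧ i ∧ j ∧ u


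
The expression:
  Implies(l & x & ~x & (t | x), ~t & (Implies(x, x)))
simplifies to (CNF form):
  True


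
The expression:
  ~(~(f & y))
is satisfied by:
  {f: True, y: True}


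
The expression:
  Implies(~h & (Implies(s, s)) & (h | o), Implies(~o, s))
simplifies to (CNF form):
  True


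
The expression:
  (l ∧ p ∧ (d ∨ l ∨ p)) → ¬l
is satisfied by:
  {l: False, p: False}
  {p: True, l: False}
  {l: True, p: False}


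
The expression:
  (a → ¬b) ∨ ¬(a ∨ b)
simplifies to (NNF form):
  ¬a ∨ ¬b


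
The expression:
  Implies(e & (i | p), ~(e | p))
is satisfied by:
  {i: False, e: False, p: False}
  {p: True, i: False, e: False}
  {i: True, p: False, e: False}
  {p: True, i: True, e: False}
  {e: True, p: False, i: False}


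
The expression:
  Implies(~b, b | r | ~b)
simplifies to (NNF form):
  True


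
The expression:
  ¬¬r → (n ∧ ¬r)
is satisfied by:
  {r: False}


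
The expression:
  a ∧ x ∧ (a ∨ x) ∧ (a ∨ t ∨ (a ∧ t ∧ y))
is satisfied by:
  {a: True, x: True}


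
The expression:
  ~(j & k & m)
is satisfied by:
  {k: False, m: False, j: False}
  {j: True, k: False, m: False}
  {m: True, k: False, j: False}
  {j: True, m: True, k: False}
  {k: True, j: False, m: False}
  {j: True, k: True, m: False}
  {m: True, k: True, j: False}


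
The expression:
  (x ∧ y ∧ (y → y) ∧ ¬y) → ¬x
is always true.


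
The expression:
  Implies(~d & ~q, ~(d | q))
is always true.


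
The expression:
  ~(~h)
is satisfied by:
  {h: True}


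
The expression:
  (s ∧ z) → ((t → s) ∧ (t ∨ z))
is always true.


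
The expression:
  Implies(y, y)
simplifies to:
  True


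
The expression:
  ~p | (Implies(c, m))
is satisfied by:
  {m: True, p: False, c: False}
  {p: False, c: False, m: False}
  {m: True, c: True, p: False}
  {c: True, p: False, m: False}
  {m: True, p: True, c: False}
  {p: True, m: False, c: False}
  {m: True, c: True, p: True}


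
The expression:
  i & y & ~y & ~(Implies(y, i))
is never true.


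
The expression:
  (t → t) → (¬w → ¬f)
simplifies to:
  w ∨ ¬f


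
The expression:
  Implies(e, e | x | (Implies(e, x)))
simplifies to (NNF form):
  True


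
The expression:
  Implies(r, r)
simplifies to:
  True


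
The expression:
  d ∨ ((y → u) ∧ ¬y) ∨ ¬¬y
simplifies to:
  True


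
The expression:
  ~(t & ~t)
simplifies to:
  True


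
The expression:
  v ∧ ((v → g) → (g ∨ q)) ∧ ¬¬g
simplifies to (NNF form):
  g ∧ v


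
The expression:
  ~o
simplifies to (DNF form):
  ~o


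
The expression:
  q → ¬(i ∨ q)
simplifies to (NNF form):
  ¬q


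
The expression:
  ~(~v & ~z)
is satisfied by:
  {z: True, v: True}
  {z: True, v: False}
  {v: True, z: False}


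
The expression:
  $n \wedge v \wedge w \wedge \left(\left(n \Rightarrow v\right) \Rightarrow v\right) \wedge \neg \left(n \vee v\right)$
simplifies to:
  $\text{False}$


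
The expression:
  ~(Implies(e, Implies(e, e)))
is never true.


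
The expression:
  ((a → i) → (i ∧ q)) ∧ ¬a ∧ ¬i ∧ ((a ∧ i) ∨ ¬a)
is never true.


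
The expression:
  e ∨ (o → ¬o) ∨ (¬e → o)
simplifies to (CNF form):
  True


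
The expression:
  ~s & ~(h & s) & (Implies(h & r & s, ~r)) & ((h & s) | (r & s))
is never true.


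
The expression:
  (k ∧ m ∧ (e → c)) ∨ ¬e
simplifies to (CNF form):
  (c ∨ ¬e) ∧ (k ∨ ¬e) ∧ (m ∨ ¬e)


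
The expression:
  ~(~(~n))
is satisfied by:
  {n: False}


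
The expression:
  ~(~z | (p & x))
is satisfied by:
  {z: True, p: False, x: False}
  {z: True, x: True, p: False}
  {z: True, p: True, x: False}


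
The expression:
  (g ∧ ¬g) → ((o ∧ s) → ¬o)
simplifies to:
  True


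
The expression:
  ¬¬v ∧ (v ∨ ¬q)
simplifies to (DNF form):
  v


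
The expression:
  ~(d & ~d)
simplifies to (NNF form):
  True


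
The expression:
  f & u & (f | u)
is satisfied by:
  {u: True, f: True}


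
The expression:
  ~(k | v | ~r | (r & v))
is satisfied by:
  {r: True, v: False, k: False}


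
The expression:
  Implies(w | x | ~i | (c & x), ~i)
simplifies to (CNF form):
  (~i | ~w) & (~i | ~x)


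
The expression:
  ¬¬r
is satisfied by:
  {r: True}


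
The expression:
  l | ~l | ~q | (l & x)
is always true.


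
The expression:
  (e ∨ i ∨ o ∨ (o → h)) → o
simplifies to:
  o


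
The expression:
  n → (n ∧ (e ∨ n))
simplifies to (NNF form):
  True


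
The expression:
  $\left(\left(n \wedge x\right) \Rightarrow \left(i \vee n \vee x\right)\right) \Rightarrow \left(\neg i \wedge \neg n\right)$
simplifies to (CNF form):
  $\neg i \wedge \neg n$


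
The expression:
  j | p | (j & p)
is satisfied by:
  {p: True, j: True}
  {p: True, j: False}
  {j: True, p: False}


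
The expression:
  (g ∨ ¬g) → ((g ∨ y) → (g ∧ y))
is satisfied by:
  {y: False, g: False}
  {g: True, y: True}


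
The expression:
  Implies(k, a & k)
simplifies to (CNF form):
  a | ~k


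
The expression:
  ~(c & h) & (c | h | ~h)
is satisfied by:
  {h: False, c: False}
  {c: True, h: False}
  {h: True, c: False}


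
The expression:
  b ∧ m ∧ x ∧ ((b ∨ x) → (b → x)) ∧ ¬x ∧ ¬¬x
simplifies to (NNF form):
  False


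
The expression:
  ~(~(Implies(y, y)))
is always true.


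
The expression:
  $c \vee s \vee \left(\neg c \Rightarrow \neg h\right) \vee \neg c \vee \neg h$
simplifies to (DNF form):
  $\text{True}$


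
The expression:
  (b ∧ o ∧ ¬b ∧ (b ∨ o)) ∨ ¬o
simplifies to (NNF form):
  ¬o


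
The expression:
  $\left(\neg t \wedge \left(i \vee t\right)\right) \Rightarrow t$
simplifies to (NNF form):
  $t \vee \neg i$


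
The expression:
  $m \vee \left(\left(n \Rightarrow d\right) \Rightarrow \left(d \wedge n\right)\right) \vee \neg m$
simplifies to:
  $\text{True}$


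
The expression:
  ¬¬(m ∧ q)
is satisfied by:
  {m: True, q: True}


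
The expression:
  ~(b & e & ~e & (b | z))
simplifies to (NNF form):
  True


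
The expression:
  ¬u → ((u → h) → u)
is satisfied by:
  {u: True}


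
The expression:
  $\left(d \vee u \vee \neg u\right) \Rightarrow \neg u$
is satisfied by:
  {u: False}


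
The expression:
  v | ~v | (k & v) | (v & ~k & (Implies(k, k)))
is always true.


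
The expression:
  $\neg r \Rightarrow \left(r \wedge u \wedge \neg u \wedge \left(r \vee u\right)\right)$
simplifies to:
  $r$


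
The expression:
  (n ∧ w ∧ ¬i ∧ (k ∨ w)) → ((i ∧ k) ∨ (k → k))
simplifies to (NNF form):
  True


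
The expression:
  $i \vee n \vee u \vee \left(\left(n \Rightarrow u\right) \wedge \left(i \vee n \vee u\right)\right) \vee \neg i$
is always true.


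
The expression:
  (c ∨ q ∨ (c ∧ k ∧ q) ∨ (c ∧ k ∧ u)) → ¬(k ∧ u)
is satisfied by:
  {q: False, u: False, k: False, c: False}
  {c: True, q: False, u: False, k: False}
  {q: True, c: False, u: False, k: False}
  {c: True, q: True, u: False, k: False}
  {k: True, c: False, q: False, u: False}
  {c: True, k: True, q: False, u: False}
  {k: True, q: True, c: False, u: False}
  {c: True, k: True, q: True, u: False}
  {u: True, k: False, q: False, c: False}
  {u: True, c: True, k: False, q: False}
  {u: True, q: True, k: False, c: False}
  {c: True, u: True, q: True, k: False}
  {u: True, k: True, c: False, q: False}


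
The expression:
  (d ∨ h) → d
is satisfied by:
  {d: True, h: False}
  {h: False, d: False}
  {h: True, d: True}
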